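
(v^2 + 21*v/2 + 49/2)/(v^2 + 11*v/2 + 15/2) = (2*v^2 + 21*v + 49)/(2*v^2 + 11*v + 15)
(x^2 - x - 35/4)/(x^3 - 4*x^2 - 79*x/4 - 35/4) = (2*x - 7)/(2*x^2 - 13*x - 7)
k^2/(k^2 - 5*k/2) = 2*k/(2*k - 5)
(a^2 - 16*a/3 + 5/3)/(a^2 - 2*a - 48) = (-3*a^2 + 16*a - 5)/(3*(-a^2 + 2*a + 48))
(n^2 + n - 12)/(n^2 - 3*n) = (n + 4)/n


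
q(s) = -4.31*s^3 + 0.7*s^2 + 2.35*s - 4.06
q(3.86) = -232.44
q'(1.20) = -14.59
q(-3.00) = 111.56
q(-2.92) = 102.35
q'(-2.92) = -111.98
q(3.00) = -107.08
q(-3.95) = 263.20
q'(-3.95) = -204.92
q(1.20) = -7.68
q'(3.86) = -184.90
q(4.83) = -462.02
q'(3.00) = -109.82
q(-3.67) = 209.79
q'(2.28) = -61.67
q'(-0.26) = 1.11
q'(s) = -12.93*s^2 + 1.4*s + 2.35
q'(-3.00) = -118.22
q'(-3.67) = -176.94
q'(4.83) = -292.53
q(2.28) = -46.15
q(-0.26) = -4.55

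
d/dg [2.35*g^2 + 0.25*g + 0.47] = 4.7*g + 0.25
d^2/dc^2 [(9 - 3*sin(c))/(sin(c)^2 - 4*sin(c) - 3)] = 3*(9*sin(c)^5 - 8*sin(c)^4 - 78*sin(c)^2 - 11*sin(c) - 21*sin(3*c)/2 - sin(5*c)/2 + 138)/(sin(c)^2 - 4*sin(c) - 3)^3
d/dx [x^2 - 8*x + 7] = 2*x - 8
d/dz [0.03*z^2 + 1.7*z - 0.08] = 0.06*z + 1.7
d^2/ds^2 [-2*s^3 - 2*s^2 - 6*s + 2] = -12*s - 4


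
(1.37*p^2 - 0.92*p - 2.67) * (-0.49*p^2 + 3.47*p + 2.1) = -0.6713*p^4 + 5.2047*p^3 + 0.9929*p^2 - 11.1969*p - 5.607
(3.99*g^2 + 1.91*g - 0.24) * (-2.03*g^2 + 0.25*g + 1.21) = -8.0997*g^4 - 2.8798*g^3 + 5.7926*g^2 + 2.2511*g - 0.2904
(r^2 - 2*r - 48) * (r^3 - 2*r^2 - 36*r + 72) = r^5 - 4*r^4 - 80*r^3 + 240*r^2 + 1584*r - 3456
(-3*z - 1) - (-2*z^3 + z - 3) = 2*z^3 - 4*z + 2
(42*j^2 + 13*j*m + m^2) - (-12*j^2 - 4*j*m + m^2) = 54*j^2 + 17*j*m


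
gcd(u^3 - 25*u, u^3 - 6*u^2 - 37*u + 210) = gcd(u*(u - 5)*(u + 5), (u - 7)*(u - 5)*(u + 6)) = u - 5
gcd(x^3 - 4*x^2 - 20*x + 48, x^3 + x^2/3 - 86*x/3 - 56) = x^2 - 2*x - 24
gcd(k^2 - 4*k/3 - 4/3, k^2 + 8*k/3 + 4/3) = k + 2/3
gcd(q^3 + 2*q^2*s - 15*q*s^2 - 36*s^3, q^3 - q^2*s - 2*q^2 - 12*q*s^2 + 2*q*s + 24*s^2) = q^2 - q*s - 12*s^2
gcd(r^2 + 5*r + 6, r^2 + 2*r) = r + 2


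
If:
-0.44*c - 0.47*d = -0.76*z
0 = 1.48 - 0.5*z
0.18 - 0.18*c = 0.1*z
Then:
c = -0.64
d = 5.39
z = 2.96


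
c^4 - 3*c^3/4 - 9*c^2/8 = c^2*(c - 3/2)*(c + 3/4)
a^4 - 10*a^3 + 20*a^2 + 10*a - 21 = (a - 7)*(a - 3)*(a - 1)*(a + 1)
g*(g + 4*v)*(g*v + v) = g^3*v + 4*g^2*v^2 + g^2*v + 4*g*v^2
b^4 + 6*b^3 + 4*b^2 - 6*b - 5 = (b - 1)*(b + 1)^2*(b + 5)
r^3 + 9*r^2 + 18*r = r*(r + 3)*(r + 6)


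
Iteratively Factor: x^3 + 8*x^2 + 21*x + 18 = (x + 2)*(x^2 + 6*x + 9) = (x + 2)*(x + 3)*(x + 3)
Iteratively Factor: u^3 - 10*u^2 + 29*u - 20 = (u - 4)*(u^2 - 6*u + 5) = (u - 4)*(u - 1)*(u - 5)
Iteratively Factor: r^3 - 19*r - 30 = (r - 5)*(r^2 + 5*r + 6) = (r - 5)*(r + 3)*(r + 2)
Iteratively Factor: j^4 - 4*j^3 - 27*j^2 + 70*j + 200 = (j - 5)*(j^3 + j^2 - 22*j - 40) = (j - 5)^2*(j^2 + 6*j + 8) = (j - 5)^2*(j + 2)*(j + 4)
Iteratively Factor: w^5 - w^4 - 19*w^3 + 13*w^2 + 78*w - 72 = (w - 1)*(w^4 - 19*w^2 - 6*w + 72) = (w - 2)*(w - 1)*(w^3 + 2*w^2 - 15*w - 36) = (w - 2)*(w - 1)*(w + 3)*(w^2 - w - 12) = (w - 2)*(w - 1)*(w + 3)^2*(w - 4)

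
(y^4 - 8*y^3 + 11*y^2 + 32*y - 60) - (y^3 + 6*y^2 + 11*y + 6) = y^4 - 9*y^3 + 5*y^2 + 21*y - 66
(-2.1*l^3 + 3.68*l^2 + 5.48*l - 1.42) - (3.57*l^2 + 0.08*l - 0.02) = -2.1*l^3 + 0.11*l^2 + 5.4*l - 1.4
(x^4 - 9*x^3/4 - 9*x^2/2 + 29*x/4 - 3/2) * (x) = x^5 - 9*x^4/4 - 9*x^3/2 + 29*x^2/4 - 3*x/2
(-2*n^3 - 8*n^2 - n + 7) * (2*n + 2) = -4*n^4 - 20*n^3 - 18*n^2 + 12*n + 14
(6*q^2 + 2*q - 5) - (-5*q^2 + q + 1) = 11*q^2 + q - 6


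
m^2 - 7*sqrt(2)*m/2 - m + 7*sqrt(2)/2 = (m - 1)*(m - 7*sqrt(2)/2)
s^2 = s^2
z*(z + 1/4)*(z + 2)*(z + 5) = z^4 + 29*z^3/4 + 47*z^2/4 + 5*z/2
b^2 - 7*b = b*(b - 7)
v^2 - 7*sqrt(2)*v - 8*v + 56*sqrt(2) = (v - 8)*(v - 7*sqrt(2))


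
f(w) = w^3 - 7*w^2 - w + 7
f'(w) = 3*w^2 - 14*w - 1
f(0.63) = 3.84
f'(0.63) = -8.63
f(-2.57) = -53.64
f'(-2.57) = 54.79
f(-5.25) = -325.39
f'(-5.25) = 155.19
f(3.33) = -37.03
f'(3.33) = -14.35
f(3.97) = -44.73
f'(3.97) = -9.30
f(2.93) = -30.87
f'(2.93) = -16.27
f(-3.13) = -89.11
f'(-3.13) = 72.21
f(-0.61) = 4.78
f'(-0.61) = 8.66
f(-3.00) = -80.00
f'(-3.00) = 68.00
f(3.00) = -32.00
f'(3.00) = -16.00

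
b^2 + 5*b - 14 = (b - 2)*(b + 7)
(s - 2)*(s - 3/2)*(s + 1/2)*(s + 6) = s^4 + 3*s^3 - 67*s^2/4 + 9*s + 9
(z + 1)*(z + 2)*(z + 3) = z^3 + 6*z^2 + 11*z + 6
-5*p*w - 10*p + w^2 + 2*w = (-5*p + w)*(w + 2)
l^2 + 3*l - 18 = (l - 3)*(l + 6)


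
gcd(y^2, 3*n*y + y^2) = y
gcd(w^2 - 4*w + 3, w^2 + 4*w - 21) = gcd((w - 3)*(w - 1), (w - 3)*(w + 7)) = w - 3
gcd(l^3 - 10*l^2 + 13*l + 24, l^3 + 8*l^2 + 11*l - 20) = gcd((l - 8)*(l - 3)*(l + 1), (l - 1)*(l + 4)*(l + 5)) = 1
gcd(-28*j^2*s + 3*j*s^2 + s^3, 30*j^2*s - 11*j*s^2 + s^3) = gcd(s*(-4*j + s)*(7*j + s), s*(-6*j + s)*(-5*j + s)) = s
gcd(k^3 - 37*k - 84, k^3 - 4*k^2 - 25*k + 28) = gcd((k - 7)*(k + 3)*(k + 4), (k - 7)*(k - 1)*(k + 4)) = k^2 - 3*k - 28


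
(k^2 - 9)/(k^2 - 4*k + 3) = (k + 3)/(k - 1)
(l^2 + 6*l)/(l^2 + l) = (l + 6)/(l + 1)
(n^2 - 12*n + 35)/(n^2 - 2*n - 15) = (n - 7)/(n + 3)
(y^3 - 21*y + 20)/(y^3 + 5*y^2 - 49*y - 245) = (y^2 - 5*y + 4)/(y^2 - 49)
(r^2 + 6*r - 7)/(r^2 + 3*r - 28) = (r - 1)/(r - 4)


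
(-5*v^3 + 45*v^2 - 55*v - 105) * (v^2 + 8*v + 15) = -5*v^5 + 5*v^4 + 230*v^3 + 130*v^2 - 1665*v - 1575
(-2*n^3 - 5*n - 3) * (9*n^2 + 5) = -18*n^5 - 55*n^3 - 27*n^2 - 25*n - 15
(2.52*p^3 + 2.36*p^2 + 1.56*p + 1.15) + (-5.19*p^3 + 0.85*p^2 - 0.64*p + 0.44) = -2.67*p^3 + 3.21*p^2 + 0.92*p + 1.59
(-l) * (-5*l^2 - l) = 5*l^3 + l^2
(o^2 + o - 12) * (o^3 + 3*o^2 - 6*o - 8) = o^5 + 4*o^4 - 15*o^3 - 50*o^2 + 64*o + 96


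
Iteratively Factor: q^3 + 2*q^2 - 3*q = (q + 3)*(q^2 - q) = (q - 1)*(q + 3)*(q)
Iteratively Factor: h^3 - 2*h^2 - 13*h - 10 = (h + 2)*(h^2 - 4*h - 5) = (h + 1)*(h + 2)*(h - 5)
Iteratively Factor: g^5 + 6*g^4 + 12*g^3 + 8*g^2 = (g + 2)*(g^4 + 4*g^3 + 4*g^2) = (g + 2)^2*(g^3 + 2*g^2) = g*(g + 2)^2*(g^2 + 2*g) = g*(g + 2)^3*(g)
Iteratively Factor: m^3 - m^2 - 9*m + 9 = (m + 3)*(m^2 - 4*m + 3) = (m - 1)*(m + 3)*(m - 3)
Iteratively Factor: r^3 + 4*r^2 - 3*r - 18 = (r - 2)*(r^2 + 6*r + 9) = (r - 2)*(r + 3)*(r + 3)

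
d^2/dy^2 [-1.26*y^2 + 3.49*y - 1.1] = -2.52000000000000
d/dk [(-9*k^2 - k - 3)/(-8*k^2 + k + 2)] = (-17*k^2 - 84*k + 1)/(64*k^4 - 16*k^3 - 31*k^2 + 4*k + 4)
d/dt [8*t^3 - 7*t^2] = 2*t*(12*t - 7)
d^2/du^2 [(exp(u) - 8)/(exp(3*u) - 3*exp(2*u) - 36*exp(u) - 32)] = (4*exp(3*u) + 15*exp(2*u) + 9*exp(u) - 20)*exp(u)/(exp(6*u) + 15*exp(5*u) + 87*exp(4*u) + 245*exp(3*u) + 348*exp(2*u) + 240*exp(u) + 64)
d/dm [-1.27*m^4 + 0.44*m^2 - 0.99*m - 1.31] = -5.08*m^3 + 0.88*m - 0.99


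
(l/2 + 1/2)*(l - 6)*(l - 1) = l^3/2 - 3*l^2 - l/2 + 3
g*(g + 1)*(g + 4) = g^3 + 5*g^2 + 4*g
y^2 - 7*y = y*(y - 7)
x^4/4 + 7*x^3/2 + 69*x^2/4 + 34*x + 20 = (x/4 + 1)*(x + 1)*(x + 4)*(x + 5)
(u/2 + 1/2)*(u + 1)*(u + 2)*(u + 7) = u^4/2 + 11*u^3/2 + 33*u^2/2 + 37*u/2 + 7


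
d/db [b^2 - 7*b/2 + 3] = 2*b - 7/2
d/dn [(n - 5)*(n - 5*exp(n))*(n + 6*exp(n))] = n^2*exp(n) + 3*n^2 - 60*n*exp(2*n) - 3*n*exp(n) - 10*n + 270*exp(2*n) - 5*exp(n)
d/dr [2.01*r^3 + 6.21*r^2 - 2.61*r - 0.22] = 6.03*r^2 + 12.42*r - 2.61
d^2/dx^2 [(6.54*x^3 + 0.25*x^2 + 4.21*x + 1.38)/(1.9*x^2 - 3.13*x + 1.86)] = (2.8421709430404e-14*x^5 + 115.288432*x^3 - 203.857632*x^2 - 2.75529599999995*x + 68.03496)/(6.859*x^6 - 33.8979*x^5 + 75.98613*x^4 - 97.032817*x^3 + 74.386422*x^2 - 32.485644*x + 6.434856)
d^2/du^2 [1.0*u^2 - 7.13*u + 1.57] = 2.00000000000000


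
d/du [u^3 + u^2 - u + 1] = 3*u^2 + 2*u - 1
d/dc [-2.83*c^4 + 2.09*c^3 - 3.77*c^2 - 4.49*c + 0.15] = -11.32*c^3 + 6.27*c^2 - 7.54*c - 4.49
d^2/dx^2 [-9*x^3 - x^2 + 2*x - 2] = -54*x - 2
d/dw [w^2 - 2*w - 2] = 2*w - 2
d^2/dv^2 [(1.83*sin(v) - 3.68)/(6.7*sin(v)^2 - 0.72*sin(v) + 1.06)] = (-82.1487*sin(v)^5 + 651.95288*sin(v)^4 + 189.0204*sin(v)^3 - 1095.201584*sin(v)^2 + 29.286348*sin(v) + 51.248608)/(300.763*sin(v)^6 - 96.9624*sin(v)^5 + 153.17004*sin(v)^4 - 31.053888*sin(v)^3 + 24.232872*sin(v)^2 - 2.426976*sin(v) + 1.191016)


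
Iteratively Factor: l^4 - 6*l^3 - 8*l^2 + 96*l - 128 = (l + 4)*(l^3 - 10*l^2 + 32*l - 32) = (l - 4)*(l + 4)*(l^2 - 6*l + 8) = (l - 4)*(l - 2)*(l + 4)*(l - 4)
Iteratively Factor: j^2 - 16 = (j - 4)*(j + 4)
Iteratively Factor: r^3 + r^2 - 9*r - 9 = (r + 3)*(r^2 - 2*r - 3) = (r - 3)*(r + 3)*(r + 1)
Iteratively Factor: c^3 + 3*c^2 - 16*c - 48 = (c - 4)*(c^2 + 7*c + 12) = (c - 4)*(c + 3)*(c + 4)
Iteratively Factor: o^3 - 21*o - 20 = (o + 1)*(o^2 - o - 20) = (o + 1)*(o + 4)*(o - 5)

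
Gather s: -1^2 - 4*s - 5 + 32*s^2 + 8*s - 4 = 32*s^2 + 4*s - 10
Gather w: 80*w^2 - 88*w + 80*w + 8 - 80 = 80*w^2 - 8*w - 72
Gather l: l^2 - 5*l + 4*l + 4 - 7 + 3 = l^2 - l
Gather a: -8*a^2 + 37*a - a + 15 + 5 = -8*a^2 + 36*a + 20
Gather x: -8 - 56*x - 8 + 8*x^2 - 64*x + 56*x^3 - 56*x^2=56*x^3 - 48*x^2 - 120*x - 16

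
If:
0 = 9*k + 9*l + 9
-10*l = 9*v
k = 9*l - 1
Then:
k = -1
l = 0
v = 0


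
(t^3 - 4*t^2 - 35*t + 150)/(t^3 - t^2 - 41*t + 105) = (t^2 + t - 30)/(t^2 + 4*t - 21)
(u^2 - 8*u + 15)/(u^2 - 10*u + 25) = (u - 3)/(u - 5)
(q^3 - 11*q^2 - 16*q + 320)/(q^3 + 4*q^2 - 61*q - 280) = (q - 8)/(q + 7)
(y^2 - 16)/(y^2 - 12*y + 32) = (y + 4)/(y - 8)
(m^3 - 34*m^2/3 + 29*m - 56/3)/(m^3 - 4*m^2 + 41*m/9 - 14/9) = 3*(m - 8)/(3*m - 2)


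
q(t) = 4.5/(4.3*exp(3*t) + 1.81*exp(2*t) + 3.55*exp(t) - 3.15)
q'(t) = 4.5*(-12.9*exp(3*t) - 3.62*exp(2*t) - 3.55*exp(t))/(4.3*exp(3*t) + 1.81*exp(2*t) + 3.55*exp(t) - 3.15)^2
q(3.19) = 0.00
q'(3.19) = -0.00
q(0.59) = 0.13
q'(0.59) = -0.36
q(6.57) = 0.00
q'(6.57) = -0.00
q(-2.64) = -1.56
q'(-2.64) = -0.15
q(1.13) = 0.03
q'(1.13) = -0.08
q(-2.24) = -1.64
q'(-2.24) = -0.26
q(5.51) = 0.00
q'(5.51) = -0.00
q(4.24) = 0.00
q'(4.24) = -0.00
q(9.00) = 0.00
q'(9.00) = 0.00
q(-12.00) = -1.43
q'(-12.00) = 0.00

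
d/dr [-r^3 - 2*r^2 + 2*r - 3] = -3*r^2 - 4*r + 2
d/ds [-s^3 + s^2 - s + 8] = -3*s^2 + 2*s - 1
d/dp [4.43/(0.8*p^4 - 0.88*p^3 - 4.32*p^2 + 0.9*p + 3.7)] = (-14.176*p^3 + 11.6952*p^2 + 38.2752*p - 3.987)/(0.8*p^4 - 0.88*p^3 - 4.32*p^2 + 0.9*p + 3.7)^2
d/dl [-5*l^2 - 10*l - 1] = -10*l - 10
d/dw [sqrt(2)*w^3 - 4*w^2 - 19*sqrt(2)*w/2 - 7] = 3*sqrt(2)*w^2 - 8*w - 19*sqrt(2)/2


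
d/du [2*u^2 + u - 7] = 4*u + 1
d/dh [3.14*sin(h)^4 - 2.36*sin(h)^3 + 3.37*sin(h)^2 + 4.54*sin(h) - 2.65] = (12.56*sin(h)^3 - 7.08*sin(h)^2 + 6.74*sin(h) + 4.54)*cos(h)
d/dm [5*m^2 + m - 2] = 10*m + 1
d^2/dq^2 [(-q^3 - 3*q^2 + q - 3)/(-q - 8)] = 2*(q^3 + 24*q^2 + 192*q + 203)/(q^3 + 24*q^2 + 192*q + 512)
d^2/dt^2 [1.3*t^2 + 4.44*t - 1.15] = 2.60000000000000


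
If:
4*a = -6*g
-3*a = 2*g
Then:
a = 0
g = 0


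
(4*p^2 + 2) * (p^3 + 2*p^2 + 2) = 4*p^5 + 8*p^4 + 2*p^3 + 12*p^2 + 4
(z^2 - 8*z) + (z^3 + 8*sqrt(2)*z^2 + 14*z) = z^3 + z^2 + 8*sqrt(2)*z^2 + 6*z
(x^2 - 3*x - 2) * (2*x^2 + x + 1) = 2*x^4 - 5*x^3 - 6*x^2 - 5*x - 2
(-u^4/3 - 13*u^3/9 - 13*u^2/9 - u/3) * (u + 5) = -u^5/3 - 28*u^4/9 - 26*u^3/3 - 68*u^2/9 - 5*u/3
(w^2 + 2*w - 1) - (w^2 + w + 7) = w - 8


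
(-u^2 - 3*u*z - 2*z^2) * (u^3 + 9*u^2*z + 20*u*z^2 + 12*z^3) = -u^5 - 12*u^4*z - 49*u^3*z^2 - 90*u^2*z^3 - 76*u*z^4 - 24*z^5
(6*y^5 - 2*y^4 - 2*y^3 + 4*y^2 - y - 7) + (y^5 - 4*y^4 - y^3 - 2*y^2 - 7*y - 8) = 7*y^5 - 6*y^4 - 3*y^3 + 2*y^2 - 8*y - 15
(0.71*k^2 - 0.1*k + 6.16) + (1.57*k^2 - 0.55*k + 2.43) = 2.28*k^2 - 0.65*k + 8.59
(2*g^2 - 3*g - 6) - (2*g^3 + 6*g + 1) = -2*g^3 + 2*g^2 - 9*g - 7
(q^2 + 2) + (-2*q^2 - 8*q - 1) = -q^2 - 8*q + 1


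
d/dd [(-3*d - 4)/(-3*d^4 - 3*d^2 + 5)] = 3*(3*d^4 + 3*d^2 - 2*d*(3*d + 4)*(2*d^2 + 1) - 5)/(3*d^4 + 3*d^2 - 5)^2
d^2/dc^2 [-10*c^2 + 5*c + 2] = -20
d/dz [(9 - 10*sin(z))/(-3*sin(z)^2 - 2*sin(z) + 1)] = 2*(-15*sin(z)^2 + 27*sin(z) + 4)*cos(z)/((sin(z) + 1)^2*(3*sin(z) - 1)^2)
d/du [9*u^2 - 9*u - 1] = 18*u - 9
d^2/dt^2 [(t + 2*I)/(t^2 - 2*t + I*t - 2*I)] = 2*((t + 2*I)*(2*t - 2 + I)^2 + (-3*t + 2 - 3*I)*(t^2 - 2*t + I*t - 2*I))/(t^2 - 2*t + I*t - 2*I)^3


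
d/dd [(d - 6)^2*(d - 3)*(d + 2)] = 4*d^3 - 39*d^2 + 84*d + 36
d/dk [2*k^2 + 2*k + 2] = 4*k + 2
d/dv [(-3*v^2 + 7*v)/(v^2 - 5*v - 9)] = (8*v^2 + 54*v - 63)/(v^4 - 10*v^3 + 7*v^2 + 90*v + 81)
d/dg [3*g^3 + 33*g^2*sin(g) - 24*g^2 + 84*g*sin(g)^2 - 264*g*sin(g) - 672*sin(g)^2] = 33*g^2*cos(g) + 9*g^2 + 66*g*sin(g) + 84*g*sin(2*g) - 264*g*cos(g) - 48*g + 84*sin(g)^2 - 264*sin(g) - 672*sin(2*g)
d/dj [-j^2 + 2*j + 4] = 2 - 2*j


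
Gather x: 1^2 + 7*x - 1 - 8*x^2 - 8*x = -8*x^2 - x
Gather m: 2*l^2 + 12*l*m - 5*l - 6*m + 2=2*l^2 - 5*l + m*(12*l - 6) + 2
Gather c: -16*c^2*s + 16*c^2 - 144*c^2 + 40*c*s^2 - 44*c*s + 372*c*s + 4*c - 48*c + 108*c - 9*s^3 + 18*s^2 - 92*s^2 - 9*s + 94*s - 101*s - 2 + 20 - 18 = c^2*(-16*s - 128) + c*(40*s^2 + 328*s + 64) - 9*s^3 - 74*s^2 - 16*s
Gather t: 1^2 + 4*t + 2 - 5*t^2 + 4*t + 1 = -5*t^2 + 8*t + 4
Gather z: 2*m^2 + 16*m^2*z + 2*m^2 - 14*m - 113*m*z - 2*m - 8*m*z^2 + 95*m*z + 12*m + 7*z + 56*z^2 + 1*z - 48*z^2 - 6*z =4*m^2 - 4*m + z^2*(8 - 8*m) + z*(16*m^2 - 18*m + 2)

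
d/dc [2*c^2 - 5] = 4*c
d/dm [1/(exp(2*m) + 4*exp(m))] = 2*(-exp(m) - 2)*exp(-m)/(exp(m) + 4)^2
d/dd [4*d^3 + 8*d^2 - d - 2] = 12*d^2 + 16*d - 1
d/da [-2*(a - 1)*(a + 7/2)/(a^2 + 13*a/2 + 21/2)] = -8/(a^2 + 6*a + 9)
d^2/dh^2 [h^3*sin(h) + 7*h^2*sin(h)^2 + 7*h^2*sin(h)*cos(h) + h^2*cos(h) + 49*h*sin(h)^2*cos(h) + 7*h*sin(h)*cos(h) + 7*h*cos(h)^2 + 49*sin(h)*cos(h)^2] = -h^3*sin(h) + 5*h^2*cos(h) + 14*sqrt(2)*h^2*cos(2*h + pi/4) + 2*h*sin(h) + 14*sqrt(2)*h*sin(2*h + pi/4) - 49*h*cos(h)/4 + 441*h*cos(3*h)/4 - 147*sin(h)/4 - 147*sin(3*h)/4 + 2*cos(h) + 7*sqrt(2)*cos(2*h + pi/4) + 7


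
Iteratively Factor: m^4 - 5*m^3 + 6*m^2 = (m)*(m^3 - 5*m^2 + 6*m) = m*(m - 3)*(m^2 - 2*m) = m*(m - 3)*(m - 2)*(m)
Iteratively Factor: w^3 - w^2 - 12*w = (w + 3)*(w^2 - 4*w) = (w - 4)*(w + 3)*(w)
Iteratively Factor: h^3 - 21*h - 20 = (h + 1)*(h^2 - h - 20) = (h - 5)*(h + 1)*(h + 4)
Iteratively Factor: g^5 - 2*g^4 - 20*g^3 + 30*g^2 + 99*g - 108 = (g + 3)*(g^4 - 5*g^3 - 5*g^2 + 45*g - 36) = (g - 4)*(g + 3)*(g^3 - g^2 - 9*g + 9) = (g - 4)*(g - 1)*(g + 3)*(g^2 - 9) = (g - 4)*(g - 1)*(g + 3)^2*(g - 3)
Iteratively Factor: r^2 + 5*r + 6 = (r + 3)*(r + 2)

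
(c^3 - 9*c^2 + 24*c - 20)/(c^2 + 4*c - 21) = (c^3 - 9*c^2 + 24*c - 20)/(c^2 + 4*c - 21)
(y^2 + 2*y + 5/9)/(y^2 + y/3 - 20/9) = (3*y + 1)/(3*y - 4)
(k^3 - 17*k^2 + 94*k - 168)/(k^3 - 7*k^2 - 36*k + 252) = (k - 4)/(k + 6)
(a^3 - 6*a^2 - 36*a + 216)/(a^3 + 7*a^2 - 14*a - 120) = (a^2 - 12*a + 36)/(a^2 + a - 20)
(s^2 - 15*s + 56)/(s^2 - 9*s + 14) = (s - 8)/(s - 2)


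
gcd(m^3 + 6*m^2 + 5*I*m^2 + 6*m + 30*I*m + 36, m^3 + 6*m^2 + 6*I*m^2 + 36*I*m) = m^2 + m*(6 + 6*I) + 36*I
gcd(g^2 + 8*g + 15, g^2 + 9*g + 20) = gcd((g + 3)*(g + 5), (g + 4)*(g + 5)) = g + 5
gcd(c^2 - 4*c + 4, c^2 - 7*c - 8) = 1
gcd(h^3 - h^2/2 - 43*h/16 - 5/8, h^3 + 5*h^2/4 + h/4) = h + 1/4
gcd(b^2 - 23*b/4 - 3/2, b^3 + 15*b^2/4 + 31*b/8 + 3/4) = b + 1/4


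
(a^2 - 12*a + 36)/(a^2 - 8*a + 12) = (a - 6)/(a - 2)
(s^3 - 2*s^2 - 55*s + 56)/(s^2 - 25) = (s^3 - 2*s^2 - 55*s + 56)/(s^2 - 25)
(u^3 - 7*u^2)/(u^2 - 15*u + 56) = u^2/(u - 8)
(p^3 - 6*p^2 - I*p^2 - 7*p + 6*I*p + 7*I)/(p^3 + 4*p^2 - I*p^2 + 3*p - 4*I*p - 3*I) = (p - 7)/(p + 3)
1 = 1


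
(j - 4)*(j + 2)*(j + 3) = j^3 + j^2 - 14*j - 24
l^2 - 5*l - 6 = (l - 6)*(l + 1)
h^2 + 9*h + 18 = (h + 3)*(h + 6)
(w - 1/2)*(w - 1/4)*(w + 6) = w^3 + 21*w^2/4 - 35*w/8 + 3/4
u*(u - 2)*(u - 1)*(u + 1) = u^4 - 2*u^3 - u^2 + 2*u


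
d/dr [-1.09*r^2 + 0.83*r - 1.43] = 0.83 - 2.18*r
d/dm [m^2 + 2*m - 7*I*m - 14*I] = 2*m + 2 - 7*I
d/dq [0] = 0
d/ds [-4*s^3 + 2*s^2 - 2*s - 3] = -12*s^2 + 4*s - 2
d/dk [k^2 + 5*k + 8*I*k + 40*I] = 2*k + 5 + 8*I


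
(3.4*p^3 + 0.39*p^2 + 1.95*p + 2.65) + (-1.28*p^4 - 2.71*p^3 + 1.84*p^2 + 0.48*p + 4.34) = -1.28*p^4 + 0.69*p^3 + 2.23*p^2 + 2.43*p + 6.99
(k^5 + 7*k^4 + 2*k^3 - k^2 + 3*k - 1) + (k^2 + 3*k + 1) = k^5 + 7*k^4 + 2*k^3 + 6*k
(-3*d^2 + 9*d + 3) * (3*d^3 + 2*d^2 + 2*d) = -9*d^5 + 21*d^4 + 21*d^3 + 24*d^2 + 6*d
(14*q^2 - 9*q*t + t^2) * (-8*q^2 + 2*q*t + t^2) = -112*q^4 + 100*q^3*t - 12*q^2*t^2 - 7*q*t^3 + t^4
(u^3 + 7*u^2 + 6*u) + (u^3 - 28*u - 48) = 2*u^3 + 7*u^2 - 22*u - 48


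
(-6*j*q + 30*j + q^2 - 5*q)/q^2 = -6*j/q + 30*j/q^2 + 1 - 5/q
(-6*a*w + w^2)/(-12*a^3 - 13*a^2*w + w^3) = w*(6*a - w)/(12*a^3 + 13*a^2*w - w^3)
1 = 1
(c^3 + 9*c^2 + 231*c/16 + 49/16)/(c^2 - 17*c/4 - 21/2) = (4*c^2 + 29*c + 7)/(4*(c - 6))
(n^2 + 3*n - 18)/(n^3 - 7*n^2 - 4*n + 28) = (n^2 + 3*n - 18)/(n^3 - 7*n^2 - 4*n + 28)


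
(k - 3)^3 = k^3 - 9*k^2 + 27*k - 27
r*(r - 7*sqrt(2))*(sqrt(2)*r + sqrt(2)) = sqrt(2)*r^3 - 14*r^2 + sqrt(2)*r^2 - 14*r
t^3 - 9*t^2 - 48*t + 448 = (t - 8)^2*(t + 7)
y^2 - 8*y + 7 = (y - 7)*(y - 1)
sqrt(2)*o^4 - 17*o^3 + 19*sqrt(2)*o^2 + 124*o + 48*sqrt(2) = (o - 6*sqrt(2))*(o - 4*sqrt(2))*(o + sqrt(2))*(sqrt(2)*o + 1)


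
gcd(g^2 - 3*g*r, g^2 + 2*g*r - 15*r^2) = -g + 3*r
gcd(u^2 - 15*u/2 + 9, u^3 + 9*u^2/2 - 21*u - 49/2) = 1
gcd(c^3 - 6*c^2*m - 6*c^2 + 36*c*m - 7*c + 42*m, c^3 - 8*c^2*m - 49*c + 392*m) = c - 7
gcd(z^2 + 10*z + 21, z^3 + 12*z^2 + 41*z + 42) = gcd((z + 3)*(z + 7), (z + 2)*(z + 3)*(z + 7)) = z^2 + 10*z + 21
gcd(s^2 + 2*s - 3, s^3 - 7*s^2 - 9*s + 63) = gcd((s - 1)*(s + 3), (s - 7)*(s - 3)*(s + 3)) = s + 3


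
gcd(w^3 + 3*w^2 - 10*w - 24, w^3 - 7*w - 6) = w^2 - w - 6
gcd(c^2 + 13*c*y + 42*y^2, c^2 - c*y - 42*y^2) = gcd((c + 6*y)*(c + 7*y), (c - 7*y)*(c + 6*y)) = c + 6*y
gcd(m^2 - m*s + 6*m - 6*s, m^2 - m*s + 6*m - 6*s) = -m^2 + m*s - 6*m + 6*s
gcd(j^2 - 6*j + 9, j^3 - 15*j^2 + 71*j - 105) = j - 3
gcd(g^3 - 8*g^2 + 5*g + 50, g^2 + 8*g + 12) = g + 2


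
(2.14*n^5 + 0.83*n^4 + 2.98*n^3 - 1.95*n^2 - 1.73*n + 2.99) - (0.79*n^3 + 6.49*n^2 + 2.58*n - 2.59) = 2.14*n^5 + 0.83*n^4 + 2.19*n^3 - 8.44*n^2 - 4.31*n + 5.58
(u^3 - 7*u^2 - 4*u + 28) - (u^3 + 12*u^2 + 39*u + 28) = -19*u^2 - 43*u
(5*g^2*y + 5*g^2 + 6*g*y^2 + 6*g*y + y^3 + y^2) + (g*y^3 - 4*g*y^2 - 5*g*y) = 5*g^2*y + 5*g^2 + g*y^3 + 2*g*y^2 + g*y + y^3 + y^2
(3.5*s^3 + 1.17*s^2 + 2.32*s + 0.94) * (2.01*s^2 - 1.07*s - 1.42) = 7.035*s^5 - 1.3933*s^4 - 1.5587*s^3 - 2.2544*s^2 - 4.3002*s - 1.3348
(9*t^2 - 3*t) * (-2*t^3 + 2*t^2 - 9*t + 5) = -18*t^5 + 24*t^4 - 87*t^3 + 72*t^2 - 15*t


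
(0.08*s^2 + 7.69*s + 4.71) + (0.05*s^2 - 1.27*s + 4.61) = 0.13*s^2 + 6.42*s + 9.32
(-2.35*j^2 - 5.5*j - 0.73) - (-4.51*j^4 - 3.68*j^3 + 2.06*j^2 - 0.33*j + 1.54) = 4.51*j^4 + 3.68*j^3 - 4.41*j^2 - 5.17*j - 2.27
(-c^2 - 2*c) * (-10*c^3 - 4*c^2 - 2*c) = 10*c^5 + 24*c^4 + 10*c^3 + 4*c^2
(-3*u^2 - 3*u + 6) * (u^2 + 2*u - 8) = -3*u^4 - 9*u^3 + 24*u^2 + 36*u - 48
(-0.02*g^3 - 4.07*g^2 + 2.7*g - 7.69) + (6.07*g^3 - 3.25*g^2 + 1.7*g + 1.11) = 6.05*g^3 - 7.32*g^2 + 4.4*g - 6.58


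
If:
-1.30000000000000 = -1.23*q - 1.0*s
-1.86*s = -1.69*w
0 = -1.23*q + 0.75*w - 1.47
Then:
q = -0.18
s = 1.52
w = 1.67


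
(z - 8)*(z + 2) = z^2 - 6*z - 16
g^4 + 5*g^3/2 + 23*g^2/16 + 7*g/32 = g*(g + 1/4)*(g + 1/2)*(g + 7/4)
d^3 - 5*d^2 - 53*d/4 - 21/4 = (d - 7)*(d + 1/2)*(d + 3/2)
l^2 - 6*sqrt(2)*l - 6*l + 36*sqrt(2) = (l - 6)*(l - 6*sqrt(2))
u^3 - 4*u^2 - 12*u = u*(u - 6)*(u + 2)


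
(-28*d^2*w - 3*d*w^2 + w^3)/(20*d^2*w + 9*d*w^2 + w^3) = (-7*d + w)/(5*d + w)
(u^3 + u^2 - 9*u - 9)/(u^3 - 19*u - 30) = (u^2 - 2*u - 3)/(u^2 - 3*u - 10)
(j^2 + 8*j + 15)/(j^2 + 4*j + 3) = (j + 5)/(j + 1)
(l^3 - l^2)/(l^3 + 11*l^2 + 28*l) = l*(l - 1)/(l^2 + 11*l + 28)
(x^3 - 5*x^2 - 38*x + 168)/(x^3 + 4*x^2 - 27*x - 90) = (x^2 - 11*x + 28)/(x^2 - 2*x - 15)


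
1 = 1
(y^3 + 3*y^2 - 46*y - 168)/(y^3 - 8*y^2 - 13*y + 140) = (y + 6)/(y - 5)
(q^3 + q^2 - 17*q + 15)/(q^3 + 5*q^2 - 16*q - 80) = (q^2 - 4*q + 3)/(q^2 - 16)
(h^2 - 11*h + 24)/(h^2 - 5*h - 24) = (h - 3)/(h + 3)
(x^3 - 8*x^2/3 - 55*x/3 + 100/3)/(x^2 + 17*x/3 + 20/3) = (3*x^2 - 20*x + 25)/(3*x + 5)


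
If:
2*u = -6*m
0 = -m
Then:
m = 0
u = 0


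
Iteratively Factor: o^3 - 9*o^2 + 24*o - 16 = (o - 4)*(o^2 - 5*o + 4) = (o - 4)^2*(o - 1)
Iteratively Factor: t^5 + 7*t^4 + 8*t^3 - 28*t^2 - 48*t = (t)*(t^4 + 7*t^3 + 8*t^2 - 28*t - 48) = t*(t + 2)*(t^3 + 5*t^2 - 2*t - 24) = t*(t - 2)*(t + 2)*(t^2 + 7*t + 12) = t*(t - 2)*(t + 2)*(t + 3)*(t + 4)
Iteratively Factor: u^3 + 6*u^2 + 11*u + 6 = (u + 3)*(u^2 + 3*u + 2) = (u + 2)*(u + 3)*(u + 1)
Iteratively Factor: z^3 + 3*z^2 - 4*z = (z - 1)*(z^2 + 4*z) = z*(z - 1)*(z + 4)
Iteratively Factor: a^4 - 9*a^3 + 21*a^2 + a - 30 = (a - 2)*(a^3 - 7*a^2 + 7*a + 15) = (a - 5)*(a - 2)*(a^2 - 2*a - 3) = (a - 5)*(a - 3)*(a - 2)*(a + 1)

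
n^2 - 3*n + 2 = (n - 2)*(n - 1)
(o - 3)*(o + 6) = o^2 + 3*o - 18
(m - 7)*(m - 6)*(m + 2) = m^3 - 11*m^2 + 16*m + 84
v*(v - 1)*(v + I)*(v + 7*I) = v^4 - v^3 + 8*I*v^3 - 7*v^2 - 8*I*v^2 + 7*v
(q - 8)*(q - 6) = q^2 - 14*q + 48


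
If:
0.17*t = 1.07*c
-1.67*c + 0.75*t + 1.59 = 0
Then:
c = -0.52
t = -3.28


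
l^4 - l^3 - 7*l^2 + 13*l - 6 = (l - 2)*(l - 1)^2*(l + 3)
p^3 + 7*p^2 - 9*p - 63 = (p - 3)*(p + 3)*(p + 7)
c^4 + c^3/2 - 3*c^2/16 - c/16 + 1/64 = (c - 1/4)^2*(c + 1/2)^2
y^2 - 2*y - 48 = (y - 8)*(y + 6)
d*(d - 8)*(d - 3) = d^3 - 11*d^2 + 24*d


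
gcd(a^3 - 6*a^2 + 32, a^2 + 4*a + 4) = a + 2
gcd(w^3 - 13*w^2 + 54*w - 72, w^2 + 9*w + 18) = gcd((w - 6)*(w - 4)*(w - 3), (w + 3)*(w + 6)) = 1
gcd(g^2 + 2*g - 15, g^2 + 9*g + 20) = g + 5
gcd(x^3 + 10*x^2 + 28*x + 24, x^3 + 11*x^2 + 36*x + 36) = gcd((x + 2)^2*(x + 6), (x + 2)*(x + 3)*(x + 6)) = x^2 + 8*x + 12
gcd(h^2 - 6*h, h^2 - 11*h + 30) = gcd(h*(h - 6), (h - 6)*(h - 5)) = h - 6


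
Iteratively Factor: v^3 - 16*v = (v - 4)*(v^2 + 4*v) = (v - 4)*(v + 4)*(v)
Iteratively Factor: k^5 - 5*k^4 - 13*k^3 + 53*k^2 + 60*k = (k - 5)*(k^4 - 13*k^2 - 12*k) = (k - 5)*(k + 1)*(k^3 - k^2 - 12*k) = (k - 5)*(k - 4)*(k + 1)*(k^2 + 3*k) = k*(k - 5)*(k - 4)*(k + 1)*(k + 3)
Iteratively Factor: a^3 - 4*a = (a + 2)*(a^2 - 2*a) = a*(a + 2)*(a - 2)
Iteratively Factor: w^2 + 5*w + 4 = (w + 1)*(w + 4)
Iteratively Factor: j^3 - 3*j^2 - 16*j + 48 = (j - 3)*(j^2 - 16) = (j - 3)*(j + 4)*(j - 4)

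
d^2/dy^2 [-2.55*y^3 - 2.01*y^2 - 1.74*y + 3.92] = -15.3*y - 4.02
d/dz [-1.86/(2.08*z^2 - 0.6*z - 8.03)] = (7.7376*z - 1.116)/(-2.08*z^2 + 0.6*z + 8.03)^2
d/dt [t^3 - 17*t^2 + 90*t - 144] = 3*t^2 - 34*t + 90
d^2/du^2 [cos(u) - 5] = -cos(u)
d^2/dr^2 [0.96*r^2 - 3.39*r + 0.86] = 1.92000000000000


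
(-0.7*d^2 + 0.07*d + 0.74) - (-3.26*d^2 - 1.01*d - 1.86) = 2.56*d^2 + 1.08*d + 2.6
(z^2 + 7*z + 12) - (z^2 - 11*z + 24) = 18*z - 12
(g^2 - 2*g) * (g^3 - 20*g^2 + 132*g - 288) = g^5 - 22*g^4 + 172*g^3 - 552*g^2 + 576*g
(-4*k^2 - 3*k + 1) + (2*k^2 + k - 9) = -2*k^2 - 2*k - 8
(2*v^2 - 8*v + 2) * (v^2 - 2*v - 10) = 2*v^4 - 12*v^3 - 2*v^2 + 76*v - 20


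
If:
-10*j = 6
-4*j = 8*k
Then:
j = -3/5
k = 3/10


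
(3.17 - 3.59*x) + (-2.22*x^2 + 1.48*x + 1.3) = -2.22*x^2 - 2.11*x + 4.47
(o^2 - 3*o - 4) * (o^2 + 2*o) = o^4 - o^3 - 10*o^2 - 8*o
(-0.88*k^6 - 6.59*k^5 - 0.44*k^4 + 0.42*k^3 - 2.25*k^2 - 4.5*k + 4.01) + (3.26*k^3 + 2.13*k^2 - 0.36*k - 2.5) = -0.88*k^6 - 6.59*k^5 - 0.44*k^4 + 3.68*k^3 - 0.12*k^2 - 4.86*k + 1.51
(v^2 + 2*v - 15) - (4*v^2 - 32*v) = -3*v^2 + 34*v - 15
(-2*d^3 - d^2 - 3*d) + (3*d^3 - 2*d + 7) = d^3 - d^2 - 5*d + 7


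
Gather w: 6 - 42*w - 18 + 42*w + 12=0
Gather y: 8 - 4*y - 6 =2 - 4*y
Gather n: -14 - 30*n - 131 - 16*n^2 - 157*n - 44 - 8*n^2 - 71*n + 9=-24*n^2 - 258*n - 180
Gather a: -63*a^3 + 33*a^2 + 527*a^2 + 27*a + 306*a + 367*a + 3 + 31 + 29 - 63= -63*a^3 + 560*a^2 + 700*a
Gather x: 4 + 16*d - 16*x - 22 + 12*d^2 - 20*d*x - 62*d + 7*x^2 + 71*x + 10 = 12*d^2 - 46*d + 7*x^2 + x*(55 - 20*d) - 8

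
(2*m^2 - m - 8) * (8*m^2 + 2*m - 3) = 16*m^4 - 4*m^3 - 72*m^2 - 13*m + 24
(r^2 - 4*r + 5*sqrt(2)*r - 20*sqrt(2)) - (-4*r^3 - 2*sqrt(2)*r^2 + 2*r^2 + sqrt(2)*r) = 4*r^3 - r^2 + 2*sqrt(2)*r^2 - 4*r + 4*sqrt(2)*r - 20*sqrt(2)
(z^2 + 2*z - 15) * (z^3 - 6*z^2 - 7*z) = z^5 - 4*z^4 - 34*z^3 + 76*z^2 + 105*z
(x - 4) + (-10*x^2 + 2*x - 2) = -10*x^2 + 3*x - 6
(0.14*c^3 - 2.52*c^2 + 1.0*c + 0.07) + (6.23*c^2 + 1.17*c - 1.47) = 0.14*c^3 + 3.71*c^2 + 2.17*c - 1.4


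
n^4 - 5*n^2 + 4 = (n - 2)*(n - 1)*(n + 1)*(n + 2)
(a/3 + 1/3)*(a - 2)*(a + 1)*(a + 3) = a^4/3 + a^3 - a^2 - 11*a/3 - 2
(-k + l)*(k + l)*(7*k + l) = -7*k^3 - k^2*l + 7*k*l^2 + l^3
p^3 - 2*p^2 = p^2*(p - 2)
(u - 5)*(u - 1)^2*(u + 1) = u^4 - 6*u^3 + 4*u^2 + 6*u - 5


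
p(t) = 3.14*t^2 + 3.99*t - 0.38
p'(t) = 6.28*t + 3.99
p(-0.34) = -1.37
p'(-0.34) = 1.85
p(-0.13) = -0.85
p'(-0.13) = 3.17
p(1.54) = 13.21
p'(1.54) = 13.66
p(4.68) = 87.07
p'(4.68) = 33.38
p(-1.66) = 1.65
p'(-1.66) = -6.43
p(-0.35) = -1.39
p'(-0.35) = 1.79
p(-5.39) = 69.34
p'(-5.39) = -29.86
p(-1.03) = -1.16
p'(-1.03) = -2.48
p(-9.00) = 218.05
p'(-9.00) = -52.53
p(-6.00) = 88.72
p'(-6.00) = -33.69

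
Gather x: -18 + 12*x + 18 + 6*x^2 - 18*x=6*x^2 - 6*x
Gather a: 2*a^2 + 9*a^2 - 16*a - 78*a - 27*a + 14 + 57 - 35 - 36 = 11*a^2 - 121*a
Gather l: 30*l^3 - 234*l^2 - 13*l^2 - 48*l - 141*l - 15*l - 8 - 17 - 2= 30*l^3 - 247*l^2 - 204*l - 27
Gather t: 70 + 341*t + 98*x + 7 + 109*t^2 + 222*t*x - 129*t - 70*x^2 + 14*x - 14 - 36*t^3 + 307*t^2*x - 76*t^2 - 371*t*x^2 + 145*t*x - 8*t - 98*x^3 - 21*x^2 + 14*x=-36*t^3 + t^2*(307*x + 33) + t*(-371*x^2 + 367*x + 204) - 98*x^3 - 91*x^2 + 126*x + 63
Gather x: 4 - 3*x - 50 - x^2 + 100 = -x^2 - 3*x + 54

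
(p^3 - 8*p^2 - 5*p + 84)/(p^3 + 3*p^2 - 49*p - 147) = (p - 4)/(p + 7)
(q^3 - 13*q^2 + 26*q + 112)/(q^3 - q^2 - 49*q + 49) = (q^2 - 6*q - 16)/(q^2 + 6*q - 7)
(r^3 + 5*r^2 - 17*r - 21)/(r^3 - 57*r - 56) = (r - 3)/(r - 8)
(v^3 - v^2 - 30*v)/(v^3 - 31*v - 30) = v/(v + 1)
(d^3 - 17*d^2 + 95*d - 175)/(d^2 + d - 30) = (d^2 - 12*d + 35)/(d + 6)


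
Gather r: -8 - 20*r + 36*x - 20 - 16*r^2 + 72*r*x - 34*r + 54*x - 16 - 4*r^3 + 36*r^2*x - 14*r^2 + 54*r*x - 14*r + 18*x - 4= -4*r^3 + r^2*(36*x - 30) + r*(126*x - 68) + 108*x - 48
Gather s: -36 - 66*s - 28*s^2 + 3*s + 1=-28*s^2 - 63*s - 35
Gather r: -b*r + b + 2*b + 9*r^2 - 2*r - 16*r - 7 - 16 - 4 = 3*b + 9*r^2 + r*(-b - 18) - 27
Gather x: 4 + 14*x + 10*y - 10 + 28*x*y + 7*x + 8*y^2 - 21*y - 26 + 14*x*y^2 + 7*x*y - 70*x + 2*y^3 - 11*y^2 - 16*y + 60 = x*(14*y^2 + 35*y - 49) + 2*y^3 - 3*y^2 - 27*y + 28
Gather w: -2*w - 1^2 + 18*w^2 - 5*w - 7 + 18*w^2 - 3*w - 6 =36*w^2 - 10*w - 14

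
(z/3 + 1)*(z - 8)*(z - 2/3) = z^3/3 - 17*z^2/9 - 62*z/9 + 16/3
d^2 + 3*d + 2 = (d + 1)*(d + 2)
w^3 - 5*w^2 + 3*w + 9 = (w - 3)^2*(w + 1)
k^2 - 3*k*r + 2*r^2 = (k - 2*r)*(k - r)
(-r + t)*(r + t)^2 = -r^3 - r^2*t + r*t^2 + t^3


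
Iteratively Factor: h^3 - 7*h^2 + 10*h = (h - 2)*(h^2 - 5*h) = h*(h - 2)*(h - 5)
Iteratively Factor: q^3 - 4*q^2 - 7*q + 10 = (q - 1)*(q^2 - 3*q - 10) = (q - 5)*(q - 1)*(q + 2)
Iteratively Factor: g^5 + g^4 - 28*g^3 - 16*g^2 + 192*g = (g - 3)*(g^4 + 4*g^3 - 16*g^2 - 64*g) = (g - 4)*(g - 3)*(g^3 + 8*g^2 + 16*g) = (g - 4)*(g - 3)*(g + 4)*(g^2 + 4*g) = (g - 4)*(g - 3)*(g + 4)^2*(g)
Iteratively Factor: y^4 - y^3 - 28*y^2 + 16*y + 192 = (y + 4)*(y^3 - 5*y^2 - 8*y + 48) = (y - 4)*(y + 4)*(y^2 - y - 12) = (y - 4)^2*(y + 4)*(y + 3)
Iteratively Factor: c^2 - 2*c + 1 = (c - 1)*(c - 1)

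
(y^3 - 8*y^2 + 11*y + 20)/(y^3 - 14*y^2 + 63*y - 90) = (y^2 - 3*y - 4)/(y^2 - 9*y + 18)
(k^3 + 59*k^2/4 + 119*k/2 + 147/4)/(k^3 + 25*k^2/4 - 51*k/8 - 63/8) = 2*(k + 7)/(2*k - 3)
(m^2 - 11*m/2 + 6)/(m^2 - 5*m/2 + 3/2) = (m - 4)/(m - 1)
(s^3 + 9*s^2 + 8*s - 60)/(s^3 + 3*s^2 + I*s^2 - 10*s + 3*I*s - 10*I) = (s + 6)/(s + I)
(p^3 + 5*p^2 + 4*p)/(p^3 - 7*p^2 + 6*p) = (p^2 + 5*p + 4)/(p^2 - 7*p + 6)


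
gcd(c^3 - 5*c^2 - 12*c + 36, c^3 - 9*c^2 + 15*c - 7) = 1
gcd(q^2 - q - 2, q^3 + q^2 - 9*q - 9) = q + 1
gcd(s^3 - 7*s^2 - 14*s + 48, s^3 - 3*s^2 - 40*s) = s - 8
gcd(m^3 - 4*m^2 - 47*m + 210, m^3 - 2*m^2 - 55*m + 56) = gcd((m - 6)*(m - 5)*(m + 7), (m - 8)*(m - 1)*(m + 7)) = m + 7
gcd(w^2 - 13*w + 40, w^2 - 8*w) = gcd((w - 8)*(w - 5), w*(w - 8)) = w - 8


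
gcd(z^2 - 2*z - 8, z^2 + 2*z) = z + 2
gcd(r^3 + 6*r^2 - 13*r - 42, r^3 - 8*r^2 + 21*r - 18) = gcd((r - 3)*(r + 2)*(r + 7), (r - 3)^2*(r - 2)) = r - 3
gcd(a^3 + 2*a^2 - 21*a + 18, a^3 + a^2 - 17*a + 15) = a^2 - 4*a + 3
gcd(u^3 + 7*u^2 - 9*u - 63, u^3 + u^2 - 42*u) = u + 7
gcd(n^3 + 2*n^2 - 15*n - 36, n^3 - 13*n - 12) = n^2 - n - 12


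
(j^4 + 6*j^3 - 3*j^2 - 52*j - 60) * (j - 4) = j^5 + 2*j^4 - 27*j^3 - 40*j^2 + 148*j + 240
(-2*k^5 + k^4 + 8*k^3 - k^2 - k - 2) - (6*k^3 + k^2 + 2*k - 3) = -2*k^5 + k^4 + 2*k^3 - 2*k^2 - 3*k + 1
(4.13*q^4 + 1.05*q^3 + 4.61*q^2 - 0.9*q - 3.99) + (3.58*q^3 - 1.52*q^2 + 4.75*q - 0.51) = 4.13*q^4 + 4.63*q^3 + 3.09*q^2 + 3.85*q - 4.5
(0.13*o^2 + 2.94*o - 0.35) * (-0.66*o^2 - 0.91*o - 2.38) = -0.0858*o^4 - 2.0587*o^3 - 2.7538*o^2 - 6.6787*o + 0.833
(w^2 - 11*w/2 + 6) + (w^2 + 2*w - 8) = 2*w^2 - 7*w/2 - 2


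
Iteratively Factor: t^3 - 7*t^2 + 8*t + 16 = (t - 4)*(t^2 - 3*t - 4) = (t - 4)^2*(t + 1)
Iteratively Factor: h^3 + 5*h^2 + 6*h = (h + 3)*(h^2 + 2*h) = (h + 2)*(h + 3)*(h)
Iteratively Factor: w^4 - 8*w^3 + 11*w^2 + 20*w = (w - 5)*(w^3 - 3*w^2 - 4*w) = (w - 5)*(w + 1)*(w^2 - 4*w) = (w - 5)*(w - 4)*(w + 1)*(w)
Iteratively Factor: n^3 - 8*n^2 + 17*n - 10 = (n - 5)*(n^2 - 3*n + 2) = (n - 5)*(n - 2)*(n - 1)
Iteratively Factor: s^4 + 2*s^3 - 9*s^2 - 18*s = (s + 2)*(s^3 - 9*s) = (s + 2)*(s + 3)*(s^2 - 3*s) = (s - 3)*(s + 2)*(s + 3)*(s)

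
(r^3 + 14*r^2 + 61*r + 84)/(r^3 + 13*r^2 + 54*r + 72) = (r + 7)/(r + 6)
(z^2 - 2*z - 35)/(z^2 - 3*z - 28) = (z + 5)/(z + 4)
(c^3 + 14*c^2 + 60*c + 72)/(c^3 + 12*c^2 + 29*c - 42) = (c^2 + 8*c + 12)/(c^2 + 6*c - 7)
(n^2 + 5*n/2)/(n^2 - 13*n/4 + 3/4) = 2*n*(2*n + 5)/(4*n^2 - 13*n + 3)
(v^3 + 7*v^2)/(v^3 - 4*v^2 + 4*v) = v*(v + 7)/(v^2 - 4*v + 4)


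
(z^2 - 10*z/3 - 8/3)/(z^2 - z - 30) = (-z^2 + 10*z/3 + 8/3)/(-z^2 + z + 30)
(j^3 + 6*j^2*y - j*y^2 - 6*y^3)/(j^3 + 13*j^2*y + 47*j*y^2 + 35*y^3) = (j^2 + 5*j*y - 6*y^2)/(j^2 + 12*j*y + 35*y^2)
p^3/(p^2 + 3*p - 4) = p^3/(p^2 + 3*p - 4)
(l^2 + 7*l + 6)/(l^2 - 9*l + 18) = (l^2 + 7*l + 6)/(l^2 - 9*l + 18)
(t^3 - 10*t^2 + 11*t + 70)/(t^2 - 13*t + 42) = (t^2 - 3*t - 10)/(t - 6)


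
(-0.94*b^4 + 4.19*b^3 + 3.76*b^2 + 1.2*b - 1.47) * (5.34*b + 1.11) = -5.0196*b^5 + 21.3312*b^4 + 24.7293*b^3 + 10.5816*b^2 - 6.5178*b - 1.6317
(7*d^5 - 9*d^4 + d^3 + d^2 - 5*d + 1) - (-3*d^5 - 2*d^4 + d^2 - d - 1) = 10*d^5 - 7*d^4 + d^3 - 4*d + 2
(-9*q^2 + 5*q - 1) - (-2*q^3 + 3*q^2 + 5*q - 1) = 2*q^3 - 12*q^2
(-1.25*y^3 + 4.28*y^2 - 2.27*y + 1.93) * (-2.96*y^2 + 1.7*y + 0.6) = 3.7*y^5 - 14.7938*y^4 + 13.2452*y^3 - 7.0038*y^2 + 1.919*y + 1.158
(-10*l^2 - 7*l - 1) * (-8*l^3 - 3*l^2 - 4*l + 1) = 80*l^5 + 86*l^4 + 69*l^3 + 21*l^2 - 3*l - 1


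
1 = 1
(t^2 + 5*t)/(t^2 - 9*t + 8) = t*(t + 5)/(t^2 - 9*t + 8)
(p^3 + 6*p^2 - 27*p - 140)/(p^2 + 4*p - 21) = (p^2 - p - 20)/(p - 3)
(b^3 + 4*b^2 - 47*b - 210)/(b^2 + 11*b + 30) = b - 7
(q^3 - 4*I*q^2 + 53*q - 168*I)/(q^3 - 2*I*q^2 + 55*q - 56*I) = (q - 3*I)/(q - I)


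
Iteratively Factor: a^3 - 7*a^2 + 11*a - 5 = (a - 1)*(a^2 - 6*a + 5) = (a - 1)^2*(a - 5)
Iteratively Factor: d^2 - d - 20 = (d + 4)*(d - 5)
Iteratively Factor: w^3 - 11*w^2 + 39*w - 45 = (w - 3)*(w^2 - 8*w + 15) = (w - 5)*(w - 3)*(w - 3)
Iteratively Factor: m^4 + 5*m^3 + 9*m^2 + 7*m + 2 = (m + 1)*(m^3 + 4*m^2 + 5*m + 2) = (m + 1)*(m + 2)*(m^2 + 2*m + 1) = (m + 1)^2*(m + 2)*(m + 1)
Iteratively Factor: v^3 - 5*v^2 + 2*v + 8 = (v + 1)*(v^2 - 6*v + 8) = (v - 4)*(v + 1)*(v - 2)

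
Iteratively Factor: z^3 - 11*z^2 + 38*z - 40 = (z - 5)*(z^2 - 6*z + 8) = (z - 5)*(z - 4)*(z - 2)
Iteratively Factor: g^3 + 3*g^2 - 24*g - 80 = (g + 4)*(g^2 - g - 20) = (g + 4)^2*(g - 5)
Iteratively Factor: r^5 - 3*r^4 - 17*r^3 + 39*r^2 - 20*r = (r + 4)*(r^4 - 7*r^3 + 11*r^2 - 5*r) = (r - 1)*(r + 4)*(r^3 - 6*r^2 + 5*r) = (r - 1)^2*(r + 4)*(r^2 - 5*r) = (r - 5)*(r - 1)^2*(r + 4)*(r)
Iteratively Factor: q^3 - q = (q)*(q^2 - 1) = q*(q + 1)*(q - 1)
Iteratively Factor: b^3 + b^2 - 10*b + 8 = (b - 2)*(b^2 + 3*b - 4) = (b - 2)*(b - 1)*(b + 4)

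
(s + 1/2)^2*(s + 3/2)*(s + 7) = s^4 + 19*s^3/2 + 77*s^2/4 + 101*s/8 + 21/8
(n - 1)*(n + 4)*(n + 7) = n^3 + 10*n^2 + 17*n - 28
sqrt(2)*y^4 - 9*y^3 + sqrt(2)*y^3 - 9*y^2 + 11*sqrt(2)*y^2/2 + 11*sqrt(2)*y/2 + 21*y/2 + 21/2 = (y - 7*sqrt(2)/2)*(y - 3*sqrt(2)/2)*(y + sqrt(2)/2)*(sqrt(2)*y + sqrt(2))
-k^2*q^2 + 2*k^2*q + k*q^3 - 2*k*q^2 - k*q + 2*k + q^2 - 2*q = (-k + q)*(q - 2)*(k*q + 1)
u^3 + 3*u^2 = u^2*(u + 3)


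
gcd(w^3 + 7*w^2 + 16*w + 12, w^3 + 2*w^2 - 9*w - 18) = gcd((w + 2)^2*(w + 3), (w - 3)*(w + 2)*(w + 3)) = w^2 + 5*w + 6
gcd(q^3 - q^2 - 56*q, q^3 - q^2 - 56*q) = q^3 - q^2 - 56*q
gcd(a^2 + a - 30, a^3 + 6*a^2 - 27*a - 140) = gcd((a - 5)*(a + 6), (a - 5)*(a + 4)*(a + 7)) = a - 5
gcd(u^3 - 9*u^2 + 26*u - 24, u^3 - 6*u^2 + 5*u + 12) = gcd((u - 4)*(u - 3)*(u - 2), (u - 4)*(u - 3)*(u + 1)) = u^2 - 7*u + 12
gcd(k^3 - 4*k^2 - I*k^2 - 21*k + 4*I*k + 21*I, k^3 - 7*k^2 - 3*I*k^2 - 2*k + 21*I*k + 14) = k^2 + k*(-7 - I) + 7*I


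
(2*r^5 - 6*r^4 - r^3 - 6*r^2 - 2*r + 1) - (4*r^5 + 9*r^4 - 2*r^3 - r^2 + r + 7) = -2*r^5 - 15*r^4 + r^3 - 5*r^2 - 3*r - 6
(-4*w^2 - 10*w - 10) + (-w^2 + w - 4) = -5*w^2 - 9*w - 14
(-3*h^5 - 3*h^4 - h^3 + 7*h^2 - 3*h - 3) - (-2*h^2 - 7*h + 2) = -3*h^5 - 3*h^4 - h^3 + 9*h^2 + 4*h - 5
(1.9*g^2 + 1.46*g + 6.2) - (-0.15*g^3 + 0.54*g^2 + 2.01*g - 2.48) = 0.15*g^3 + 1.36*g^2 - 0.55*g + 8.68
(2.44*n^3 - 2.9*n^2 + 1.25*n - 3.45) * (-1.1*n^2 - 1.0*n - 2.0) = -2.684*n^5 + 0.75*n^4 - 3.355*n^3 + 8.345*n^2 + 0.95*n + 6.9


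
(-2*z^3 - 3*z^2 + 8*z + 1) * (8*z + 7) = -16*z^4 - 38*z^3 + 43*z^2 + 64*z + 7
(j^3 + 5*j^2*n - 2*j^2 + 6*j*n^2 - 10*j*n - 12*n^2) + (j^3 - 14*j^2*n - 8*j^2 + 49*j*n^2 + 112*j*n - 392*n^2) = 2*j^3 - 9*j^2*n - 10*j^2 + 55*j*n^2 + 102*j*n - 404*n^2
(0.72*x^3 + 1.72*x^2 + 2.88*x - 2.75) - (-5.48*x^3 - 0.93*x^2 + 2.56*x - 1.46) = 6.2*x^3 + 2.65*x^2 + 0.32*x - 1.29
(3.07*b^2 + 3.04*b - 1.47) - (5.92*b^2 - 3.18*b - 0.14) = -2.85*b^2 + 6.22*b - 1.33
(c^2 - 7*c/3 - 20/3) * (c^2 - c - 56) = c^4 - 10*c^3/3 - 181*c^2/3 + 412*c/3 + 1120/3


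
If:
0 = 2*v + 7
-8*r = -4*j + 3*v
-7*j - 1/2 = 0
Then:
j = -1/14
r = 143/112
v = -7/2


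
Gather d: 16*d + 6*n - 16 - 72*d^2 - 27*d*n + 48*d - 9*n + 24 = -72*d^2 + d*(64 - 27*n) - 3*n + 8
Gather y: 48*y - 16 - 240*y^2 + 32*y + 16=-240*y^2 + 80*y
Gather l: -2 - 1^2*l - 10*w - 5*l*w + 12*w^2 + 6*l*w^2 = l*(6*w^2 - 5*w - 1) + 12*w^2 - 10*w - 2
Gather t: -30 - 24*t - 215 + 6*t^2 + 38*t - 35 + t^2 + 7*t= 7*t^2 + 21*t - 280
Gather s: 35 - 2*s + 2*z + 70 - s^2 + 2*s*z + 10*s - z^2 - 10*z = -s^2 + s*(2*z + 8) - z^2 - 8*z + 105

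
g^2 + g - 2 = (g - 1)*(g + 2)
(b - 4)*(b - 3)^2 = b^3 - 10*b^2 + 33*b - 36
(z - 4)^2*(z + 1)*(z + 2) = z^4 - 5*z^3 - 6*z^2 + 32*z + 32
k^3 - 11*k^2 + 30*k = k*(k - 6)*(k - 5)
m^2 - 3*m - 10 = (m - 5)*(m + 2)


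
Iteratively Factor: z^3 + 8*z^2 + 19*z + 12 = (z + 1)*(z^2 + 7*z + 12) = (z + 1)*(z + 4)*(z + 3)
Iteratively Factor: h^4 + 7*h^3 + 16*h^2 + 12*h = (h)*(h^3 + 7*h^2 + 16*h + 12) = h*(h + 3)*(h^2 + 4*h + 4) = h*(h + 2)*(h + 3)*(h + 2)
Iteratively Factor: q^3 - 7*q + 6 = (q + 3)*(q^2 - 3*q + 2) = (q - 1)*(q + 3)*(q - 2)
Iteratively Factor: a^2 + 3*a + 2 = (a + 1)*(a + 2)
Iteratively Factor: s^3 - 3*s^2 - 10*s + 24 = (s - 2)*(s^2 - s - 12) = (s - 4)*(s - 2)*(s + 3)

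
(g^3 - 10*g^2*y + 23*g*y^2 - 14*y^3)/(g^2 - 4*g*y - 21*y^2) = (g^2 - 3*g*y + 2*y^2)/(g + 3*y)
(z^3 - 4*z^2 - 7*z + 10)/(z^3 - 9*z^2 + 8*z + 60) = (z - 1)/(z - 6)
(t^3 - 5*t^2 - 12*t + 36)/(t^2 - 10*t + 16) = (t^2 - 3*t - 18)/(t - 8)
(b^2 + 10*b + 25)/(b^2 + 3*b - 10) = (b + 5)/(b - 2)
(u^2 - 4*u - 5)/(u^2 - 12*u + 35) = (u + 1)/(u - 7)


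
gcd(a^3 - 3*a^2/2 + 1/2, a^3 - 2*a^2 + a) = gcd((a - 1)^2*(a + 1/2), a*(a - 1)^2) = a^2 - 2*a + 1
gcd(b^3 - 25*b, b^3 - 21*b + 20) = b + 5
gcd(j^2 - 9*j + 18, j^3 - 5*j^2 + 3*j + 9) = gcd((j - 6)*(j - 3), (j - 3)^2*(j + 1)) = j - 3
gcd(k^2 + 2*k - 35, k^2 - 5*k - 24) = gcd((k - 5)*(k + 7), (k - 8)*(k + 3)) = 1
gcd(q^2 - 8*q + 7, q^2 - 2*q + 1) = q - 1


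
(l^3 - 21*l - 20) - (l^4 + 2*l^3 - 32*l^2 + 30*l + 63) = -l^4 - l^3 + 32*l^2 - 51*l - 83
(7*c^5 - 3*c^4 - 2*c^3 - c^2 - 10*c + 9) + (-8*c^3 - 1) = 7*c^5 - 3*c^4 - 10*c^3 - c^2 - 10*c + 8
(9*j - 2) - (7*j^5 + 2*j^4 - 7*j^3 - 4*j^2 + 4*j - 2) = -7*j^5 - 2*j^4 + 7*j^3 + 4*j^2 + 5*j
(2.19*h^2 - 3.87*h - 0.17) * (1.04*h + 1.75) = 2.2776*h^3 - 0.1923*h^2 - 6.9493*h - 0.2975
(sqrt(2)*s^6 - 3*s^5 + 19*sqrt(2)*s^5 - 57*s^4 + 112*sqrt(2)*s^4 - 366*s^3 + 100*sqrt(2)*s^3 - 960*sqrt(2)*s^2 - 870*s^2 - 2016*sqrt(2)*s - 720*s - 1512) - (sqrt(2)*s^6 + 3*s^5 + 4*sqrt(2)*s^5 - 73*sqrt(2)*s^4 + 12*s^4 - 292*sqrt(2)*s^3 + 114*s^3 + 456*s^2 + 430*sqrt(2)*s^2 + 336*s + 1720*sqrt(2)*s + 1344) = -6*s^5 + 15*sqrt(2)*s^5 - 69*s^4 + 185*sqrt(2)*s^4 - 480*s^3 + 392*sqrt(2)*s^3 - 1390*sqrt(2)*s^2 - 1326*s^2 - 3736*sqrt(2)*s - 1056*s - 2856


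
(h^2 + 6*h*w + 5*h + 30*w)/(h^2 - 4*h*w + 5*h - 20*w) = (-h - 6*w)/(-h + 4*w)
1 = 1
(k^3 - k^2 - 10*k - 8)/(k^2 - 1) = (k^2 - 2*k - 8)/(k - 1)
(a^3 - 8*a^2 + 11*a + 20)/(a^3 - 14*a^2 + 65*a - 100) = (a + 1)/(a - 5)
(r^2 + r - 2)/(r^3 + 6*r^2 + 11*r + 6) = (r - 1)/(r^2 + 4*r + 3)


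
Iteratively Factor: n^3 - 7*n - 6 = (n + 2)*(n^2 - 2*n - 3) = (n - 3)*(n + 2)*(n + 1)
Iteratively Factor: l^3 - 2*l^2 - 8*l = (l + 2)*(l^2 - 4*l) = (l - 4)*(l + 2)*(l)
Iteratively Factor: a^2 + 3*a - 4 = (a - 1)*(a + 4)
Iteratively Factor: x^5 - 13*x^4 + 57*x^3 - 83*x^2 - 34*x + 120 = (x + 1)*(x^4 - 14*x^3 + 71*x^2 - 154*x + 120) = (x - 5)*(x + 1)*(x^3 - 9*x^2 + 26*x - 24) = (x - 5)*(x - 3)*(x + 1)*(x^2 - 6*x + 8) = (x - 5)*(x - 3)*(x - 2)*(x + 1)*(x - 4)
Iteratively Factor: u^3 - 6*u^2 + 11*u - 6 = (u - 3)*(u^2 - 3*u + 2) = (u - 3)*(u - 2)*(u - 1)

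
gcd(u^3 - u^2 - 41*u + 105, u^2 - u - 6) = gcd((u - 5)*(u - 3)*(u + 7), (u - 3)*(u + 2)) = u - 3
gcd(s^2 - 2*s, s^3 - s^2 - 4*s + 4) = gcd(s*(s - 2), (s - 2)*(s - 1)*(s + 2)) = s - 2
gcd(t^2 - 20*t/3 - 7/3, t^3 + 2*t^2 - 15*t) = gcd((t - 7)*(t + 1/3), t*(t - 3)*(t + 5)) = 1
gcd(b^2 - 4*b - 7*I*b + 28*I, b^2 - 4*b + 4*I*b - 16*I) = b - 4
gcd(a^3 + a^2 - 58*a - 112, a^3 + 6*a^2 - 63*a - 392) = a^2 - a - 56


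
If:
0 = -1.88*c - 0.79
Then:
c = -0.42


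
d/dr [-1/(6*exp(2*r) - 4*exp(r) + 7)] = (12*exp(r) - 4)*exp(r)/(6*exp(2*r) - 4*exp(r) + 7)^2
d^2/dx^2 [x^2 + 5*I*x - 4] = 2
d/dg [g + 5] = 1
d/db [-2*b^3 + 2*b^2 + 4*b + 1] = -6*b^2 + 4*b + 4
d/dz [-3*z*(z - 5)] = 15 - 6*z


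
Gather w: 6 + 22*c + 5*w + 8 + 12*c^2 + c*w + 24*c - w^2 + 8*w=12*c^2 + 46*c - w^2 + w*(c + 13) + 14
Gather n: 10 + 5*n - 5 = 5*n + 5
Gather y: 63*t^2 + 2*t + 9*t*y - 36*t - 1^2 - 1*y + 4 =63*t^2 - 34*t + y*(9*t - 1) + 3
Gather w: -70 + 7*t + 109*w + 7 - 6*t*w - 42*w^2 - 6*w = 7*t - 42*w^2 + w*(103 - 6*t) - 63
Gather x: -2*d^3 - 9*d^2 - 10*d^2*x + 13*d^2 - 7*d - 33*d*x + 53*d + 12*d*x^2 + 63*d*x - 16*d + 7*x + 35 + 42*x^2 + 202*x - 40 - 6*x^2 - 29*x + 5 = -2*d^3 + 4*d^2 + 30*d + x^2*(12*d + 36) + x*(-10*d^2 + 30*d + 180)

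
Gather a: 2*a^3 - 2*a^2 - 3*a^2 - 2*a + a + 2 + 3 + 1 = 2*a^3 - 5*a^2 - a + 6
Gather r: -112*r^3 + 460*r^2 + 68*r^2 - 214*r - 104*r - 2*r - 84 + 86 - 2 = -112*r^3 + 528*r^2 - 320*r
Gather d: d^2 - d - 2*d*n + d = d^2 - 2*d*n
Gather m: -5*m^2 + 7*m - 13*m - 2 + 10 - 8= -5*m^2 - 6*m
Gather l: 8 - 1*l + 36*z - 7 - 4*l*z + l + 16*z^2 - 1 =-4*l*z + 16*z^2 + 36*z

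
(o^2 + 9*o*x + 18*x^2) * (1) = o^2 + 9*o*x + 18*x^2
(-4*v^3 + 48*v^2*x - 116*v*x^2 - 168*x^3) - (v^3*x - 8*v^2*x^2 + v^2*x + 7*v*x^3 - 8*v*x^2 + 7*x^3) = -v^3*x - 4*v^3 + 8*v^2*x^2 + 47*v^2*x - 7*v*x^3 - 108*v*x^2 - 175*x^3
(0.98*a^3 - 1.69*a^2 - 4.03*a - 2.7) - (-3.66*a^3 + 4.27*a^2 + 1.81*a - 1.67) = 4.64*a^3 - 5.96*a^2 - 5.84*a - 1.03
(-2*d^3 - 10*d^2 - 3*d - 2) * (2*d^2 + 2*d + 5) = -4*d^5 - 24*d^4 - 36*d^3 - 60*d^2 - 19*d - 10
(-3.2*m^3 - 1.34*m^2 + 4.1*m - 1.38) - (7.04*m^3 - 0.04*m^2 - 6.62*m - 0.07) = -10.24*m^3 - 1.3*m^2 + 10.72*m - 1.31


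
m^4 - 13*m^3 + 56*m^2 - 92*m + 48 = (m - 6)*(m - 4)*(m - 2)*(m - 1)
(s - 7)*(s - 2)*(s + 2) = s^3 - 7*s^2 - 4*s + 28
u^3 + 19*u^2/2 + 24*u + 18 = (u + 3/2)*(u + 2)*(u + 6)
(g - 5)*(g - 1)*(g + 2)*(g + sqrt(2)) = g^4 - 4*g^3 + sqrt(2)*g^3 - 7*g^2 - 4*sqrt(2)*g^2 - 7*sqrt(2)*g + 10*g + 10*sqrt(2)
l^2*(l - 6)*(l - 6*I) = l^4 - 6*l^3 - 6*I*l^3 + 36*I*l^2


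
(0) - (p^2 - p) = -p^2 + p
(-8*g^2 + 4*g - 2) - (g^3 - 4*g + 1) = -g^3 - 8*g^2 + 8*g - 3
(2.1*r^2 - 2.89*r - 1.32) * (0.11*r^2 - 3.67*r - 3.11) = 0.231*r^4 - 8.0249*r^3 + 3.9301*r^2 + 13.8323*r + 4.1052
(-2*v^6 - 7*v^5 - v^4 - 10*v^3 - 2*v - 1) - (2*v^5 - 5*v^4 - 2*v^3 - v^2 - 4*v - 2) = -2*v^6 - 9*v^5 + 4*v^4 - 8*v^3 + v^2 + 2*v + 1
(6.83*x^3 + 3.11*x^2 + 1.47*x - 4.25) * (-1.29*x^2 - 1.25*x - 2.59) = -8.8107*x^5 - 12.5494*x^4 - 23.4735*x^3 - 4.4099*x^2 + 1.5052*x + 11.0075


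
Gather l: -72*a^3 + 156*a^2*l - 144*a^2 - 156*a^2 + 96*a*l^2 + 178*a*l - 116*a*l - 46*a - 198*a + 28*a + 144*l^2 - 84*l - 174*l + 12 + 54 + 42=-72*a^3 - 300*a^2 - 216*a + l^2*(96*a + 144) + l*(156*a^2 + 62*a - 258) + 108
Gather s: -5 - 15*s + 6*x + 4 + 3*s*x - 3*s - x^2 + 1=s*(3*x - 18) - x^2 + 6*x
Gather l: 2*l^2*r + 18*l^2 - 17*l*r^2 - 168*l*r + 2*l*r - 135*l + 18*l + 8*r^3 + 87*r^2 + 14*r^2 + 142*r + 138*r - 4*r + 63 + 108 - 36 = l^2*(2*r + 18) + l*(-17*r^2 - 166*r - 117) + 8*r^3 + 101*r^2 + 276*r + 135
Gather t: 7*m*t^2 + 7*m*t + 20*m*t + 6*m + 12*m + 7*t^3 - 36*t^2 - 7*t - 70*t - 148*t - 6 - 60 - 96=18*m + 7*t^3 + t^2*(7*m - 36) + t*(27*m - 225) - 162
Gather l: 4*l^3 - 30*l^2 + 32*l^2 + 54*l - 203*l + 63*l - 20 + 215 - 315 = 4*l^3 + 2*l^2 - 86*l - 120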